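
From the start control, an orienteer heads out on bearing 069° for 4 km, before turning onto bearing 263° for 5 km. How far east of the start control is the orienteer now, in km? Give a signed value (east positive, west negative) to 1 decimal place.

-1.2 km

Leg 1 (069°, 4 km): east 4 sin 69° = 3.73, north 4 cos 69° = 1.43
Leg 2 (263°, 5 km): east 5 sin 263° = -4.96, north 5 cos 263° = -0.61
Net east component: -1.23 km.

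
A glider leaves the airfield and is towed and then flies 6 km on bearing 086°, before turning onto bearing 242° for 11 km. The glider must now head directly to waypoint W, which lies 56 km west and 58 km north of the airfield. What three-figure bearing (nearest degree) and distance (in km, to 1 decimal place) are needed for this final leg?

320°, 81.7 km

Leg 1 (086°, 6 km): east 6 sin 86° = 5.99, north 6 cos 86° = 0.42
Leg 2 (242°, 11 km): east 11 sin 242° = -9.71, north 11 cos 242° = -5.16
Current position: (-3.73, -4.75). Target: (-56, 58). Remaining: Δeast = -52.27, Δnorth = 62.75.
Bearing = atan2(-52.27, 62.75) mod 360° = 320.20°; distance = √((-52.27)² + (62.75)²) = 81.667 km.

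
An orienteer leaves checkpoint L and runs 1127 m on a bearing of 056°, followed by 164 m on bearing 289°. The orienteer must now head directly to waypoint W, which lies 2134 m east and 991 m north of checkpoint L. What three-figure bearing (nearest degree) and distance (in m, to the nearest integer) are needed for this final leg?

077°, 1389 m

Leg 1 (056°, 1127 m): east 1127 sin 56° = 934.33, north 1127 cos 56° = 630.21
Leg 2 (289°, 164 m): east 164 sin 289° = -155.07, north 164 cos 289° = 53.39
Current position: (779.26, 683.60). Target: (2134, 991). Remaining: Δeast = 1354.74, Δnorth = 307.40.
Bearing = atan2(1354.74, 307.40) mod 360° = 77.22°; distance = √((1354.74)² + (307.40)²) = 1389.177 m.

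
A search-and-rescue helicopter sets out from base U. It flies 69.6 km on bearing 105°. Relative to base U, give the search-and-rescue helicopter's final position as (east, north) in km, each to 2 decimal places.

(67.23, -18.01)

Leg 1 (105°, 69.6 km): east 69.6 sin 105° = 67.23, north 69.6 cos 105° = -18.01
Summing: 67.23 km east, -18.01 km north → (67.23, -18.01).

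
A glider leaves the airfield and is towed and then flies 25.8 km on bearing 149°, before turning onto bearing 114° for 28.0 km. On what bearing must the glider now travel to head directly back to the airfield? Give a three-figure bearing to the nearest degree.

Leg 1 (149°, 25.8 km): east 25.8 sin 149° = 13.29, north 25.8 cos 149° = -22.11
Leg 2 (114°, 28.0 km): east 28.0 sin 114° = 25.58, north 28.0 cos 114° = -11.39
Net displacement: 38.87 east, -33.50 north. Direction back to start is (-38.87, 33.50): bearing = atan2(-38.87, 33.50) mod 360° = 310.76° ≈ 311°.

311°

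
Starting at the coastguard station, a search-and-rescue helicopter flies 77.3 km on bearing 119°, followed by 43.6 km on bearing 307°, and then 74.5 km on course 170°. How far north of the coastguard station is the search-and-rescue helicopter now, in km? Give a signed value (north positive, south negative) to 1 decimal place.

Leg 1 (119°, 77.3 km): east 77.3 sin 119° = 67.61, north 77.3 cos 119° = -37.48
Leg 2 (307°, 43.6 km): east 43.6 sin 307° = -34.82, north 43.6 cos 307° = 26.24
Leg 3 (170°, 74.5 km): east 74.5 sin 170° = 12.94, north 74.5 cos 170° = -73.37
Net north component: -84.60 km.

-84.6 km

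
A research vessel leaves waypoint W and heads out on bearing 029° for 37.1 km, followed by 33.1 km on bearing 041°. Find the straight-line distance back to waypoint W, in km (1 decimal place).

69.8 km

Leg 1 (029°, 37.1 km): east 37.1 sin 29° = 17.99, north 37.1 cos 29° = 32.45
Leg 2 (041°, 33.1 km): east 33.1 sin 41° = 21.72, north 33.1 cos 41° = 24.98
Net: 39.70 east, 57.43 north. Distance = √((39.70)² + (57.43)²) = 69.817 km.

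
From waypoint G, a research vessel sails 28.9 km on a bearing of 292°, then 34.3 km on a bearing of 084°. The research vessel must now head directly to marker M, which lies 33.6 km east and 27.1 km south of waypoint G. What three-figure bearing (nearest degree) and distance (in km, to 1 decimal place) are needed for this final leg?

148°, 49.1 km

Leg 1 (292°, 28.9 km): east 28.9 sin 292° = -26.80, north 28.9 cos 292° = 10.83
Leg 2 (084°, 34.3 km): east 34.3 sin 84° = 34.11, north 34.3 cos 84° = 3.59
Current position: (7.32, 14.41). Target: (33.6, -27.1). Remaining: Δeast = 26.28, Δnorth = -41.51.
Bearing = atan2(26.28, -41.51) mod 360° = 147.66°; distance = √((26.28)² + (-41.51)²) = 49.133 km.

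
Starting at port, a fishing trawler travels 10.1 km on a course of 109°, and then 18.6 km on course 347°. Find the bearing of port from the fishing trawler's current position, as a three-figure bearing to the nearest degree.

Leg 1 (109°, 10.1 km): east 10.1 sin 109° = 9.55, north 10.1 cos 109° = -3.29
Leg 2 (347°, 18.6 km): east 18.6 sin 347° = -4.18, north 18.6 cos 347° = 18.12
Net displacement: 5.37 east, 14.84 north. Direction back to start is (-5.37, -14.84): bearing = atan2(-5.37, -14.84) mod 360° = 199.88° ≈ 200°.

200°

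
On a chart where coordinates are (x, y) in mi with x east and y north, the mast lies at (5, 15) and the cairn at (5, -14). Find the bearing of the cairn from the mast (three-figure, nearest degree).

Δeast = 5 − 5 = 0.00; Δnorth = -14 − 15 = -29.00.
Bearing = atan2(Δeast, Δnorth) mod 360° = 180.00° ≈ 180°.

180°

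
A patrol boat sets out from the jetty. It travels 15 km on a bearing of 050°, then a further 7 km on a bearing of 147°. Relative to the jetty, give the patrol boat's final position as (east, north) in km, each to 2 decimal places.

(15.30, 3.77)

Leg 1 (050°, 15 km): east 15 sin 50° = 11.49, north 15 cos 50° = 9.64
Leg 2 (147°, 7 km): east 7 sin 147° = 3.81, north 7 cos 147° = -5.87
Summing: 15.30 km east, 3.77 km north → (15.30, 3.77).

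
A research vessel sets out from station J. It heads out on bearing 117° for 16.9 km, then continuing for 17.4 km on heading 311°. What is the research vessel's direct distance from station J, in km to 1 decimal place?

4.2 km

Leg 1 (117°, 16.9 km): east 16.9 sin 117° = 15.06, north 16.9 cos 117° = -7.67
Leg 2 (311°, 17.4 km): east 17.4 sin 311° = -13.13, north 17.4 cos 311° = 11.42
Net: 1.93 east, 3.74 north. Distance = √((1.93)² + (3.74)²) = 4.209 km.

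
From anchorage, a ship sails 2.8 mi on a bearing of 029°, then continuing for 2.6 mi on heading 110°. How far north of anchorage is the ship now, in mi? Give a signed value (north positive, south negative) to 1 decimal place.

Leg 1 (029°, 2.8 mi): east 2.8 sin 29° = 1.36, north 2.8 cos 29° = 2.45
Leg 2 (110°, 2.6 mi): east 2.6 sin 110° = 2.44, north 2.6 cos 110° = -0.89
Net north component: 1.56 mi.

1.6 mi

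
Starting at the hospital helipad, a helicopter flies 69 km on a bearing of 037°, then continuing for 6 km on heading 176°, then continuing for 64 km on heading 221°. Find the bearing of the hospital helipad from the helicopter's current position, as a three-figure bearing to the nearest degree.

Leg 1 (037°, 69 km): east 69 sin 37° = 41.53, north 69 cos 37° = 55.11
Leg 2 (176°, 6 km): east 6 sin 176° = 0.42, north 6 cos 176° = -5.99
Leg 3 (221°, 64 km): east 64 sin 221° = -41.99, north 64 cos 221° = -48.30
Net displacement: -0.04 east, 0.82 north. Direction back to start is (0.04, -0.82): bearing = atan2(0.04, -0.82) mod 360° = 176.92° ≈ 177°.

177°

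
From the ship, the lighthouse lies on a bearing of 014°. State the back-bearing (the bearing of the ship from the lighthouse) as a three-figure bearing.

194°

Back-bearing = 014° + 180° = 194°.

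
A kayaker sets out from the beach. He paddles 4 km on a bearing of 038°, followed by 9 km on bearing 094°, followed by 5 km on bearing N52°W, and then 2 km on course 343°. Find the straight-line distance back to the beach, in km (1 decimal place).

10.2 km

Leg 1 (038°, 4 km): east 4 sin 38° = 2.46, north 4 cos 38° = 3.15
Leg 2 (094°, 9 km): east 9 sin 94° = 8.98, north 9 cos 94° = -0.63
Leg 3 (N52°W, 5 km): east 5 sin 308° = -3.94, north 5 cos 308° = 3.08
Leg 4 (343°, 2 km): east 2 sin 343° = -0.58, north 2 cos 343° = 1.91
Net: 6.92 east, 7.52 north. Distance = √((6.92)² + (7.52)²) = 10.213 km.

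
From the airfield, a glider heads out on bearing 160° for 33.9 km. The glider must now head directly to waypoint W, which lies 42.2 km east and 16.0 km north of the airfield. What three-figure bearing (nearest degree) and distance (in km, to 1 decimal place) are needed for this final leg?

Leg 1 (160°, 33.9 km): east 33.9 sin 160° = 11.59, north 33.9 cos 160° = -31.86
Current position: (11.59, -31.86). Target: (42.2, 16.0). Remaining: Δeast = 30.61, Δnorth = 47.86.
Bearing = atan2(30.61, 47.86) mod 360° = 32.60°; distance = √((30.61)² + (47.86)²) = 56.805 km.

033°, 56.8 km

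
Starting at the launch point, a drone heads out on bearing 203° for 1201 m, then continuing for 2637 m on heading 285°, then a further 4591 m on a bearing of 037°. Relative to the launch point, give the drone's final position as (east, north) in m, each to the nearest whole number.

Leg 1 (203°, 1201 m): east 1201 sin 203° = -469.27, north 1201 cos 203° = -1105.53
Leg 2 (285°, 2637 m): east 2637 sin 285° = -2547.15, north 2637 cos 285° = 682.51
Leg 3 (037°, 4591 m): east 4591 sin 37° = 2762.93, north 4591 cos 37° = 3666.54
Summing: -253.48 m east, 3243.52 m north → (-253, 3244).

(-253, 3244)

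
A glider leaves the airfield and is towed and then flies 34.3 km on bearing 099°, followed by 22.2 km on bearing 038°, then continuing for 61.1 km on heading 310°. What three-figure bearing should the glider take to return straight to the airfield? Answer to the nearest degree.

181°

Leg 1 (099°, 34.3 km): east 34.3 sin 99° = 33.88, north 34.3 cos 99° = -5.37
Leg 2 (038°, 22.2 km): east 22.2 sin 38° = 13.67, north 22.2 cos 38° = 17.49
Leg 3 (310°, 61.1 km): east 61.1 sin 310° = -46.81, north 61.1 cos 310° = 39.27
Net displacement: 0.74 east, 51.40 north. Direction back to start is (-0.74, -51.40): bearing = atan2(-0.74, -51.40) mod 360° = 180.82° ≈ 181°.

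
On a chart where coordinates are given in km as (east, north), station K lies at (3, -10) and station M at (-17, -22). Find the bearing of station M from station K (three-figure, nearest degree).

Δeast = -17 − 3 = -20.00; Δnorth = -22 − -10 = -12.00.
Bearing = atan2(Δeast, Δnorth) mod 360° = 239.04° ≈ 239°.

239°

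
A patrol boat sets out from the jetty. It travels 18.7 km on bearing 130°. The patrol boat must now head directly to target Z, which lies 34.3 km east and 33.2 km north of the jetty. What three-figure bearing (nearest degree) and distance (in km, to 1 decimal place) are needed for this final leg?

Leg 1 (130°, 18.7 km): east 18.7 sin 130° = 14.33, north 18.7 cos 130° = -12.02
Current position: (14.33, -12.02). Target: (34.3, 33.2). Remaining: Δeast = 19.97, Δnorth = 45.22.
Bearing = atan2(19.97, 45.22) mod 360° = 23.83°; distance = √((19.97)² + (45.22)²) = 49.435 km.

024°, 49.4 km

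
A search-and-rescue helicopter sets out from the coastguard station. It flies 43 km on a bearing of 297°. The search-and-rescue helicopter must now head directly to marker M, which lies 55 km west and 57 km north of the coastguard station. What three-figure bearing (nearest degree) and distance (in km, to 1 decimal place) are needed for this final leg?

336°, 41.0 km

Leg 1 (297°, 43 km): east 43 sin 297° = -38.31, north 43 cos 297° = 19.52
Current position: (-38.31, 19.52). Target: (-55, 57). Remaining: Δeast = -16.69, Δnorth = 37.48.
Bearing = atan2(-16.69, 37.48) mod 360° = 336.00°; distance = √((-16.69)² + (37.48)²) = 41.025 km.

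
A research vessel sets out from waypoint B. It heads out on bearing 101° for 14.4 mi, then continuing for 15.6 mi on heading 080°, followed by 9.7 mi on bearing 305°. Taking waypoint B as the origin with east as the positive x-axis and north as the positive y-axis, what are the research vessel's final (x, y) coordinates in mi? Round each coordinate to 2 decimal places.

(21.55, 5.52)

Leg 1 (101°, 14.4 mi): east 14.4 sin 101° = 14.14, north 14.4 cos 101° = -2.75
Leg 2 (080°, 15.6 mi): east 15.6 sin 80° = 15.36, north 15.6 cos 80° = 2.71
Leg 3 (305°, 9.7 mi): east 9.7 sin 305° = -7.95, north 9.7 cos 305° = 5.56
Summing: 21.55 mi east, 5.52 mi north → (21.55, 5.52).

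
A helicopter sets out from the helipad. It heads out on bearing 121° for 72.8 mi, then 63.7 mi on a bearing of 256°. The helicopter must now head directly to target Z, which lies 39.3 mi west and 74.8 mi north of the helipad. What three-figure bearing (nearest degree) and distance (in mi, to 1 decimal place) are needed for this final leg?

343°, 133.8 mi

Leg 1 (121°, 72.8 mi): east 72.8 sin 121° = 62.40, north 72.8 cos 121° = -37.49
Leg 2 (256°, 63.7 mi): east 63.7 sin 256° = -61.81, north 63.7 cos 256° = -15.41
Current position: (0.59, -52.91). Target: (-39.3, 74.8). Remaining: Δeast = -39.89, Δnorth = 127.71.
Bearing = atan2(-39.89, 127.71) mod 360° = 342.65°; distance = √((-39.89)² + (127.71)²) = 133.791 mi.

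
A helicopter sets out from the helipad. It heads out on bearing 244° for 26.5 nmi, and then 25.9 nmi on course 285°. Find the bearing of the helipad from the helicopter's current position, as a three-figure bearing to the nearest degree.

084°

Leg 1 (244°, 26.5 nmi): east 26.5 sin 244° = -23.82, north 26.5 cos 244° = -11.62
Leg 2 (285°, 25.9 nmi): east 25.9 sin 285° = -25.02, north 25.9 cos 285° = 6.70
Net displacement: -48.84 east, -4.91 north. Direction back to start is (48.84, 4.91): bearing = atan2(48.84, 4.91) mod 360° = 84.25° ≈ 084°.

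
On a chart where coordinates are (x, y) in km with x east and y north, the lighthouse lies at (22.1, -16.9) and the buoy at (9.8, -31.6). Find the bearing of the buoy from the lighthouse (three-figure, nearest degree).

220°

Δeast = 9.8 − 22.1 = -12.30; Δnorth = -31.6 − -16.9 = -14.70.
Bearing = atan2(Δeast, Δnorth) mod 360° = 219.92° ≈ 220°.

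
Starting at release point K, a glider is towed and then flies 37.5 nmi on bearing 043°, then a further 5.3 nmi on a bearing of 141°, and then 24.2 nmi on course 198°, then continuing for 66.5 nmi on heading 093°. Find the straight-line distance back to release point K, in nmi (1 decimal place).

Leg 1 (043°, 37.5 nmi): east 37.5 sin 43° = 25.57, north 37.5 cos 43° = 27.43
Leg 2 (141°, 5.3 nmi): east 5.3 sin 141° = 3.34, north 5.3 cos 141° = -4.12
Leg 3 (198°, 24.2 nmi): east 24.2 sin 198° = -7.48, north 24.2 cos 198° = -23.02
Leg 4 (093°, 66.5 nmi): east 66.5 sin 93° = 66.41, north 66.5 cos 93° = -3.48
Net: 87.84 east, -3.19 north. Distance = √((87.84)² + (-3.19)²) = 87.899 nmi.

87.9 nmi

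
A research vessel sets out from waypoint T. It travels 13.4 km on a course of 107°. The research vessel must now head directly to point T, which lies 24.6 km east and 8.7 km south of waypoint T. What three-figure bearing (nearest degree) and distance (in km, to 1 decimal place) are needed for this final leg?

Leg 1 (107°, 13.4 km): east 13.4 sin 107° = 12.81, north 13.4 cos 107° = -3.92
Current position: (12.81, -3.92). Target: (24.6, -8.7). Remaining: Δeast = 11.79, Δnorth = -4.78.
Bearing = atan2(11.79, -4.78) mod 360° = 112.09°; distance = √((11.79)² + (-4.78)²) = 12.719 km.

112°, 12.7 km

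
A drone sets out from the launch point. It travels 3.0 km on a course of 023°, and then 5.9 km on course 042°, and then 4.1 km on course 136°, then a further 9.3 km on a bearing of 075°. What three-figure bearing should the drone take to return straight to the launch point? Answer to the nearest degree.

249°

Leg 1 (023°, 3.0 km): east 3.0 sin 23° = 1.17, north 3.0 cos 23° = 2.76
Leg 2 (042°, 5.9 km): east 5.9 sin 42° = 3.95, north 5.9 cos 42° = 4.38
Leg 3 (136°, 4.1 km): east 4.1 sin 136° = 2.85, north 4.1 cos 136° = -2.95
Leg 4 (075°, 9.3 km): east 9.3 sin 75° = 8.98, north 9.3 cos 75° = 2.41
Net displacement: 16.95 east, 6.60 north. Direction back to start is (-16.95, -6.60): bearing = atan2(-16.95, -6.60) mod 360° = 248.72° ≈ 249°.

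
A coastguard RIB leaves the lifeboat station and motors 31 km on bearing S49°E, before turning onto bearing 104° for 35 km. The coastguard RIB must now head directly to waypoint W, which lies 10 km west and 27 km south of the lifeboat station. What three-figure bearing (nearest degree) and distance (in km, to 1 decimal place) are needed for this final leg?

272°, 67.4 km

Leg 1 (S49°E, 31 km): east 31 sin 131° = 23.40, north 31 cos 131° = -20.34
Leg 2 (104°, 35 km): east 35 sin 104° = 33.96, north 35 cos 104° = -8.47
Current position: (57.36, -28.81). Target: (-10, -27). Remaining: Δeast = -67.36, Δnorth = 1.81.
Bearing = atan2(-67.36, 1.81) mod 360° = 271.54°; distance = √((-67.36)² + (1.81)²) = 67.381 km.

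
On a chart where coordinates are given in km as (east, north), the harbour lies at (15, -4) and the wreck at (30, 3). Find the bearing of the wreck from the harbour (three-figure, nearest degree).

065°

Δeast = 30 − 15 = 15.00; Δnorth = 3 − -4 = 7.00.
Bearing = atan2(Δeast, Δnorth) mod 360° = 64.98° ≈ 065°.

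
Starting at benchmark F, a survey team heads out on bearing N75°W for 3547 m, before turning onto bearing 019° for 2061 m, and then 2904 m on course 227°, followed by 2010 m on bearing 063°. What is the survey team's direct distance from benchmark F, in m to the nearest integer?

Leg 1 (N75°W, 3547 m): east 3547 sin 285° = -3426.14, north 3547 cos 285° = 918.03
Leg 2 (019°, 2061 m): east 2061 sin 19° = 671.00, north 2061 cos 19° = 1948.71
Leg 3 (227°, 2904 m): east 2904 sin 227° = -2123.85, north 2904 cos 227° = -1980.52
Leg 4 (063°, 2010 m): east 2010 sin 63° = 1790.92, north 2010 cos 63° = 912.52
Net: -3088.07 east, 1798.74 north. Distance = √((-3088.07)² + (1798.74)²) = 3573.746 m.

3574 m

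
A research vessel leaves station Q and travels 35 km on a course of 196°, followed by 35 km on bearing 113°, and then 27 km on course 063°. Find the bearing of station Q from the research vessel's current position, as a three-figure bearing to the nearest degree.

Leg 1 (196°, 35 km): east 35 sin 196° = -9.65, north 35 cos 196° = -33.64
Leg 2 (113°, 35 km): east 35 sin 113° = 32.22, north 35 cos 113° = -13.68
Leg 3 (063°, 27 km): east 27 sin 63° = 24.06, north 27 cos 63° = 12.26
Net displacement: 46.63 east, -35.06 north. Direction back to start is (-46.63, 35.06): bearing = atan2(-46.63, 35.06) mod 360° = 306.94° ≈ 307°.

307°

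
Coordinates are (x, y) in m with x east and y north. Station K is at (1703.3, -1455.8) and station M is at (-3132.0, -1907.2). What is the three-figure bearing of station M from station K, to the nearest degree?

265°

Δeast = -3132.0 − 1703.3 = -4835.30; Δnorth = -1907.2 − -1455.8 = -451.40.
Bearing = atan2(Δeast, Δnorth) mod 360° = 264.67° ≈ 265°.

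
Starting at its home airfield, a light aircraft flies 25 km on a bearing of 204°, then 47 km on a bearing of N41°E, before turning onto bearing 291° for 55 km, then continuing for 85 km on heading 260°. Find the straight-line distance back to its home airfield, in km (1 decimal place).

Leg 1 (204°, 25 km): east 25 sin 204° = -10.17, north 25 cos 204° = -22.84
Leg 2 (N41°E, 47 km): east 47 sin 41° = 30.83, north 47 cos 41° = 35.47
Leg 3 (291°, 55 km): east 55 sin 291° = -51.35, north 55 cos 291° = 19.71
Leg 4 (260°, 85 km): east 85 sin 260° = -83.71, north 85 cos 260° = -14.76
Net: -114.39 east, 17.58 north. Distance = √((-114.39)² + (17.58)²) = 115.733 km.

115.7 km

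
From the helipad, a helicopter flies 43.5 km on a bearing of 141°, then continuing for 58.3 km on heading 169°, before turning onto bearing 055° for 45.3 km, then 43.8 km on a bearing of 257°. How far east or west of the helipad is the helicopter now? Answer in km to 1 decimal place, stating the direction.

32.9 km east

Leg 1 (141°, 43.5 km): east 43.5 sin 141° = 27.38, north 43.5 cos 141° = -33.81
Leg 2 (169°, 58.3 km): east 58.3 sin 169° = 11.12, north 58.3 cos 169° = -57.23
Leg 3 (055°, 45.3 km): east 45.3 sin 55° = 37.11, north 45.3 cos 55° = 25.98
Leg 4 (257°, 43.8 km): east 43.8 sin 257° = -42.68, north 43.8 cos 257° = -9.85
Net east component: 32.93 km.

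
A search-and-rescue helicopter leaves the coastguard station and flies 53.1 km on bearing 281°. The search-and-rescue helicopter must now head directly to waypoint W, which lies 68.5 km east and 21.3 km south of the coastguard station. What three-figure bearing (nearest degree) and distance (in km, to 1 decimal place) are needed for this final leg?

Leg 1 (281°, 53.1 km): east 53.1 sin 281° = -52.12, north 53.1 cos 281° = 10.13
Current position: (-52.12, 10.13). Target: (68.5, -21.3). Remaining: Δeast = 120.62, Δnorth = -31.43.
Bearing = atan2(120.62, -31.43) mod 360° = 104.61°; distance = √((120.62)² + (-31.43)²) = 124.652 km.

105°, 124.7 km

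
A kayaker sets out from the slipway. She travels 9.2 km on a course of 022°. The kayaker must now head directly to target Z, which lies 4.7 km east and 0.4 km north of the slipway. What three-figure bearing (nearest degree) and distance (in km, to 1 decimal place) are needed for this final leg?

Leg 1 (022°, 9.2 km): east 9.2 sin 22° = 3.45, north 9.2 cos 22° = 8.53
Current position: (3.45, 8.53). Target: (4.7, 0.4). Remaining: Δeast = 1.25, Δnorth = -8.13.
Bearing = atan2(1.25, -8.13) mod 360° = 171.23°; distance = √((1.25)² + (-8.13)²) = 8.226 km.

171°, 8.2 km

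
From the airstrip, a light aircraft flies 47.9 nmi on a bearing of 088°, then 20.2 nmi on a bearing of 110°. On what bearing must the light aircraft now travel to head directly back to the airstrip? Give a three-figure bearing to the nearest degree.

274°

Leg 1 (088°, 47.9 nmi): east 47.9 sin 88° = 47.87, north 47.9 cos 88° = 1.67
Leg 2 (110°, 20.2 nmi): east 20.2 sin 110° = 18.98, north 20.2 cos 110° = -6.91
Net displacement: 66.85 east, -5.24 north. Direction back to start is (-66.85, 5.24): bearing = atan2(-66.85, 5.24) mod 360° = 274.48° ≈ 274°.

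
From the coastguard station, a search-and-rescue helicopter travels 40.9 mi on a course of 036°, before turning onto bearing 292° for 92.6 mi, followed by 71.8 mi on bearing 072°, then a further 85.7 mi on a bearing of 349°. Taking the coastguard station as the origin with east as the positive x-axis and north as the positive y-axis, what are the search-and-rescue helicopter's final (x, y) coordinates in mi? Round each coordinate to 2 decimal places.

(-9.88, 174.09)

Leg 1 (036°, 40.9 mi): east 40.9 sin 36° = 24.04, north 40.9 cos 36° = 33.09
Leg 2 (292°, 92.6 mi): east 92.6 sin 292° = -85.86, north 92.6 cos 292° = 34.69
Leg 3 (072°, 71.8 mi): east 71.8 sin 72° = 68.29, north 71.8 cos 72° = 22.19
Leg 4 (349°, 85.7 mi): east 85.7 sin 349° = -16.35, north 85.7 cos 349° = 84.13
Summing: -9.88 mi east, 174.09 mi north → (-9.88, 174.09).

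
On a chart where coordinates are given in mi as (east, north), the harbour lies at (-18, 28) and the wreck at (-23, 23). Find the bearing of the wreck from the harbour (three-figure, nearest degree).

Δeast = -23 − -18 = -5.00; Δnorth = 23 − 28 = -5.00.
Bearing = atan2(Δeast, Δnorth) mod 360° = 225.00° ≈ 225°.

225°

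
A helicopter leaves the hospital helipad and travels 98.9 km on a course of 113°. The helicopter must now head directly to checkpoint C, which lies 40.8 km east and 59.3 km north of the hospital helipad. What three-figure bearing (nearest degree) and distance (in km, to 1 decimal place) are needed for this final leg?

333°, 110.1 km

Leg 1 (113°, 98.9 km): east 98.9 sin 113° = 91.04, north 98.9 cos 113° = -38.64
Current position: (91.04, -38.64). Target: (40.8, 59.3). Remaining: Δeast = -50.24, Δnorth = 97.94.
Bearing = atan2(-50.24, 97.94) mod 360° = 332.85°; distance = √((-50.24)² + (97.94)²) = 110.076 km.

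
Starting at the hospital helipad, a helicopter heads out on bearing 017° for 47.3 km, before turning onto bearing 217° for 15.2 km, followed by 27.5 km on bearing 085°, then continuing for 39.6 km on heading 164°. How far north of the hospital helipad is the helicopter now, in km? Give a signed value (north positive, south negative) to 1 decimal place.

Leg 1 (017°, 47.3 km): east 47.3 sin 17° = 13.83, north 47.3 cos 17° = 45.23
Leg 2 (217°, 15.2 km): east 15.2 sin 217° = -9.15, north 15.2 cos 217° = -12.14
Leg 3 (085°, 27.5 km): east 27.5 sin 85° = 27.40, north 27.5 cos 85° = 2.40
Leg 4 (164°, 39.6 km): east 39.6 sin 164° = 10.92, north 39.6 cos 164° = -38.07
Net north component: -2.58 km.

-2.6 km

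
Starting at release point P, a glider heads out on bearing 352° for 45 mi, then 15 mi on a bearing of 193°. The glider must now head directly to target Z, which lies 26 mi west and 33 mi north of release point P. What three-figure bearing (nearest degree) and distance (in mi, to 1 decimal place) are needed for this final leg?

Leg 1 (352°, 45 mi): east 45 sin 352° = -6.26, north 45 cos 352° = 44.56
Leg 2 (193°, 15 mi): east 15 sin 193° = -3.37, north 15 cos 193° = -14.62
Current position: (-9.64, 29.95). Target: (-26, 33). Remaining: Δeast = -16.36, Δnorth = 3.05.
Bearing = atan2(-16.36, 3.05) mod 360° = 280.57°; distance = √((-16.36)² + (3.05)²) = 16.645 mi.

281°, 16.6 mi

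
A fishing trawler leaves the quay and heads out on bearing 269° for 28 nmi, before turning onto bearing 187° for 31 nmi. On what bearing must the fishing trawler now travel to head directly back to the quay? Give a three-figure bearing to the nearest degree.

Leg 1 (269°, 28 nmi): east 28 sin 269° = -28.00, north 28 cos 269° = -0.49
Leg 2 (187°, 31 nmi): east 31 sin 187° = -3.78, north 31 cos 187° = -30.77
Net displacement: -31.77 east, -31.26 north. Direction back to start is (31.77, 31.26): bearing = atan2(31.77, 31.26) mod 360° = 45.47° ≈ 045°.

045°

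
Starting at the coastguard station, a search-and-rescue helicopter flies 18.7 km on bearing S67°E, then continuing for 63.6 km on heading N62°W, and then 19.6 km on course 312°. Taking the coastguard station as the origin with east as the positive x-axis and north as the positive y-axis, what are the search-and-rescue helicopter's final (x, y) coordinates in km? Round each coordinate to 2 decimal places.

Leg 1 (S67°E, 18.7 km): east 18.7 sin 113° = 17.21, north 18.7 cos 113° = -7.31
Leg 2 (N62°W, 63.6 km): east 63.6 sin 298° = -56.16, north 63.6 cos 298° = 29.86
Leg 3 (312°, 19.6 km): east 19.6 sin 312° = -14.57, north 19.6 cos 312° = 13.11
Summing: -53.51 km east, 35.67 km north → (-53.51, 35.67).

(-53.51, 35.67)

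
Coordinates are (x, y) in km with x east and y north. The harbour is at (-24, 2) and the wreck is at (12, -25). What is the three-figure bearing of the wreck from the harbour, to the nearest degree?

Δeast = 12 − -24 = 36.00; Δnorth = -25 − 2 = -27.00.
Bearing = atan2(Δeast, Δnorth) mod 360° = 126.87° ≈ 127°.

127°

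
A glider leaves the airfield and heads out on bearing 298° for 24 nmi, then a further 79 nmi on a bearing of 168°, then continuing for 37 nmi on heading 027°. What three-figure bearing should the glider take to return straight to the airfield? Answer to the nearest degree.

340°

Leg 1 (298°, 24 nmi): east 24 sin 298° = -21.19, north 24 cos 298° = 11.27
Leg 2 (168°, 79 nmi): east 79 sin 168° = 16.43, north 79 cos 168° = -77.27
Leg 3 (027°, 37 nmi): east 37 sin 27° = 16.80, north 37 cos 27° = 32.97
Net displacement: 12.03 east, -33.04 north. Direction back to start is (-12.03, 33.04): bearing = atan2(-12.03, 33.04) mod 360° = 339.99° ≈ 340°.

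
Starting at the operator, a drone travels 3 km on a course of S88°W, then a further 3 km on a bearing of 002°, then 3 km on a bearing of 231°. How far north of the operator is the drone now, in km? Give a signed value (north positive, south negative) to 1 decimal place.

1.0 km

Leg 1 (S88°W, 3 km): east 3 sin 268° = -3.00, north 3 cos 268° = -0.10
Leg 2 (002°, 3 km): east 3 sin 2° = 0.10, north 3 cos 2° = 3.00
Leg 3 (231°, 3 km): east 3 sin 231° = -2.33, north 3 cos 231° = -1.89
Net north component: 1.01 km.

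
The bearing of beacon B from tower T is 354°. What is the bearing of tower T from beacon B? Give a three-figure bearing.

174°

Back-bearing = 354° − 180° = 174°.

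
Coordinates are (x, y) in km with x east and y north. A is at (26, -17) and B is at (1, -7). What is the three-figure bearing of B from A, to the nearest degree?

Δeast = 1 − 26 = -25.00; Δnorth = -7 − -17 = 10.00.
Bearing = atan2(Δeast, Δnorth) mod 360° = 291.80° ≈ 292°.

292°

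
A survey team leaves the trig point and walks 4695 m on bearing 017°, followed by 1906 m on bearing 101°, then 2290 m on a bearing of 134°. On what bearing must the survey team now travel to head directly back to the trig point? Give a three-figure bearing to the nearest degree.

Leg 1 (017°, 4695 m): east 4695 sin 17° = 1372.69, north 4695 cos 17° = 4489.85
Leg 2 (101°, 1906 m): east 1906 sin 101° = 1870.98, north 1906 cos 101° = -363.68
Leg 3 (134°, 2290 m): east 2290 sin 134° = 1647.29, north 2290 cos 134° = -1590.77
Net displacement: 4890.95 east, 2535.40 north. Direction back to start is (-4890.95, -2535.40): bearing = atan2(-4890.95, -2535.40) mod 360° = 242.60° ≈ 243°.

243°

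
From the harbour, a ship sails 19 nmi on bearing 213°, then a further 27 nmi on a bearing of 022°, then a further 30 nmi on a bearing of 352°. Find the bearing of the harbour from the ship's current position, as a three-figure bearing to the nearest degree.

174°

Leg 1 (213°, 19 nmi): east 19 sin 213° = -10.35, north 19 cos 213° = -15.93
Leg 2 (022°, 27 nmi): east 27 sin 22° = 10.11, north 27 cos 22° = 25.03
Leg 3 (352°, 30 nmi): east 30 sin 352° = -4.18, north 30 cos 352° = 29.71
Net displacement: -4.41 east, 38.81 north. Direction back to start is (4.41, -38.81): bearing = atan2(4.41, -38.81) mod 360° = 173.52° ≈ 174°.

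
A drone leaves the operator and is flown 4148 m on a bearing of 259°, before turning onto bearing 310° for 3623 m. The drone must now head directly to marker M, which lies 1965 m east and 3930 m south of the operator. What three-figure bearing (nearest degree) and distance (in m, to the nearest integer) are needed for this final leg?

122°, 10370 m

Leg 1 (259°, 4148 m): east 4148 sin 259° = -4071.79, north 4148 cos 259° = -791.48
Leg 2 (310°, 3623 m): east 3623 sin 310° = -2775.38, north 3623 cos 310° = 2328.82
Current position: (-6847.17, 1537.34). Target: (1965, -3930). Remaining: Δeast = 8812.17, Δnorth = -5467.34.
Bearing = atan2(8812.17, -5467.34) mod 360° = 121.82°; distance = √((8812.17)² + (-5467.34)²) = 10370.447 m.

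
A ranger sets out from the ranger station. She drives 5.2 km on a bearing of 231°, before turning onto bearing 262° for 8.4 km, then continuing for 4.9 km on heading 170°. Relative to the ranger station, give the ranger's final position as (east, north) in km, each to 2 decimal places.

Leg 1 (231°, 5.2 km): east 5.2 sin 231° = -4.04, north 5.2 cos 231° = -3.27
Leg 2 (262°, 8.4 km): east 8.4 sin 262° = -8.32, north 8.4 cos 262° = -1.17
Leg 3 (170°, 4.9 km): east 4.9 sin 170° = 0.85, north 4.9 cos 170° = -4.83
Summing: -11.51 km east, -9.27 km north → (-11.51, -9.27).

(-11.51, -9.27)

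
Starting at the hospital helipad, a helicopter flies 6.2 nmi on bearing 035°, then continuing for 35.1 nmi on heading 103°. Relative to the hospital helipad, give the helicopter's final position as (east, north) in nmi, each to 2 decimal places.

(37.76, -2.82)

Leg 1 (035°, 6.2 nmi): east 6.2 sin 35° = 3.56, north 6.2 cos 35° = 5.08
Leg 2 (103°, 35.1 nmi): east 35.1 sin 103° = 34.20, north 35.1 cos 103° = -7.90
Summing: 37.76 nmi east, -2.82 nmi north → (37.76, -2.82).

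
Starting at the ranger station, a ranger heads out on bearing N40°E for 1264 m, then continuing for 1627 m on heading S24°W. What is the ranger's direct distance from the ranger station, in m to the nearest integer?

540 m

Leg 1 (N40°E, 1264 m): east 1264 sin 40° = 812.48, north 1264 cos 40° = 968.28
Leg 2 (S24°W, 1627 m): east 1627 sin 204° = -661.76, north 1627 cos 204° = -1486.34
Net: 150.72 east, -518.06 north. Distance = √((150.72)² + (-518.06)²) = 539.539 m.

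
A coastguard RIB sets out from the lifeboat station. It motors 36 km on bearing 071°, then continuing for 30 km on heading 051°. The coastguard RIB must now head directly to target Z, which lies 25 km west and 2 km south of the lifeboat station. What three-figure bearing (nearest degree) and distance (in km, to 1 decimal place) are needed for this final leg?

248°, 88.6 km

Leg 1 (071°, 36 km): east 36 sin 71° = 34.04, north 36 cos 71° = 11.72
Leg 2 (051°, 30 km): east 30 sin 51° = 23.31, north 30 cos 51° = 18.88
Current position: (57.35, 30.60). Target: (-25, -2). Remaining: Δeast = -82.35, Δnorth = -32.60.
Bearing = atan2(-82.35, -32.60) mod 360° = 248.40°; distance = √((-82.35)² + (-32.60)²) = 88.571 km.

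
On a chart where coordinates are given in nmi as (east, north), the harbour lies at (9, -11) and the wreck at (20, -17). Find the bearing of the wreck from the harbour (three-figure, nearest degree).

Δeast = 20 − 9 = 11.00; Δnorth = -17 − -11 = -6.00.
Bearing = atan2(Δeast, Δnorth) mod 360° = 118.61° ≈ 119°.

119°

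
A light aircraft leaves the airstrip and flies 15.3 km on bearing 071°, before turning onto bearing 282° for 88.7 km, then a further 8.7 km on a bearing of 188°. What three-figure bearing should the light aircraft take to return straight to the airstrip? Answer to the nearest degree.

Leg 1 (071°, 15.3 km): east 15.3 sin 71° = 14.47, north 15.3 cos 71° = 4.98
Leg 2 (282°, 88.7 km): east 88.7 sin 282° = -86.76, north 88.7 cos 282° = 18.44
Leg 3 (188°, 8.7 km): east 8.7 sin 188° = -1.21, north 8.7 cos 188° = -8.62
Net displacement: -73.51 east, 14.81 north. Direction back to start is (73.51, -14.81): bearing = atan2(73.51, -14.81) mod 360° = 101.39° ≈ 101°.

101°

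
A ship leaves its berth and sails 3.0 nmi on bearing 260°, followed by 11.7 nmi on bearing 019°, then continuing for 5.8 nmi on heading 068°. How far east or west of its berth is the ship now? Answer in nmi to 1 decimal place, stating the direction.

Leg 1 (260°, 3.0 nmi): east 3.0 sin 260° = -2.95, north 3.0 cos 260° = -0.52
Leg 2 (019°, 11.7 nmi): east 11.7 sin 19° = 3.81, north 11.7 cos 19° = 11.06
Leg 3 (068°, 5.8 nmi): east 5.8 sin 68° = 5.38, north 5.8 cos 68° = 2.17
Net east component: 6.23 nmi.

6.2 nmi east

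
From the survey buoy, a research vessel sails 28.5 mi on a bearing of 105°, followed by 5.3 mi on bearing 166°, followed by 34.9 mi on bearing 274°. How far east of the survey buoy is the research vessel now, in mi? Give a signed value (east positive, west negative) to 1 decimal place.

Leg 1 (105°, 28.5 mi): east 28.5 sin 105° = 27.53, north 28.5 cos 105° = -7.38
Leg 2 (166°, 5.3 mi): east 5.3 sin 166° = 1.28, north 5.3 cos 166° = -5.14
Leg 3 (274°, 34.9 mi): east 34.9 sin 274° = -34.81, north 34.9 cos 274° = 2.43
Net east component: -6.00 mi.

-6.0 mi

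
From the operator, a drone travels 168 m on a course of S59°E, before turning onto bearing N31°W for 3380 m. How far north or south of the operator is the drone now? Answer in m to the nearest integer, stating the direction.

2811 m north

Leg 1 (S59°E, 168 m): east 168 sin 121° = 144.00, north 168 cos 121° = -86.53
Leg 2 (N31°W, 3380 m): east 3380 sin 329° = -1740.83, north 3380 cos 329° = 2897.23
Net north component: 2810.70 m.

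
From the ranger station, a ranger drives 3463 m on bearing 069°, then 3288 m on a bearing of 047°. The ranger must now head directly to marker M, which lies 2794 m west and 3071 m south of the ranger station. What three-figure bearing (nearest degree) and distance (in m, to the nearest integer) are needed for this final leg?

Leg 1 (069°, 3463 m): east 3463 sin 69° = 3232.99, north 3463 cos 69° = 1241.03
Leg 2 (047°, 3288 m): east 3288 sin 47° = 2404.69, north 3288 cos 47° = 2242.41
Current position: (5637.68, 3483.44). Target: (-2794, -3071). Remaining: Δeast = -8431.68, Δnorth = -6554.44.
Bearing = atan2(-8431.68, -6554.44) mod 360° = 232.14°; distance = √((-8431.68)² + (-6554.44)²) = 10679.602 m.

232°, 10680 m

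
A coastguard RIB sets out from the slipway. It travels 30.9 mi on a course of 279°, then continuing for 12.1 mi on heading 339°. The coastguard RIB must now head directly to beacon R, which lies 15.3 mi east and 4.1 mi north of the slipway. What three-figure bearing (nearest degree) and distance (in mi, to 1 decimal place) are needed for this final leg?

103°, 51.6 mi

Leg 1 (279°, 30.9 mi): east 30.9 sin 279° = -30.52, north 30.9 cos 279° = 4.83
Leg 2 (339°, 12.1 mi): east 12.1 sin 339° = -4.34, north 12.1 cos 339° = 11.30
Current position: (-34.86, 16.13). Target: (15.3, 4.1). Remaining: Δeast = 50.16, Δnorth = -12.03.
Bearing = atan2(50.16, -12.03) mod 360° = 103.49°; distance = √((50.16)² + (-12.03)²) = 51.578 mi.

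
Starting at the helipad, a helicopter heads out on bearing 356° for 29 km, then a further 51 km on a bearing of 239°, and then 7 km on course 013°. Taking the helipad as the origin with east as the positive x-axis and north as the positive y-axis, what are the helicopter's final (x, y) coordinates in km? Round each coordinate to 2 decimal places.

(-44.16, 9.48)

Leg 1 (356°, 29 km): east 29 sin 356° = -2.02, north 29 cos 356° = 28.93
Leg 2 (239°, 51 km): east 51 sin 239° = -43.72, north 51 cos 239° = -26.27
Leg 3 (013°, 7 km): east 7 sin 13° = 1.57, north 7 cos 13° = 6.82
Summing: -44.16 km east, 9.48 km north → (-44.16, 9.48).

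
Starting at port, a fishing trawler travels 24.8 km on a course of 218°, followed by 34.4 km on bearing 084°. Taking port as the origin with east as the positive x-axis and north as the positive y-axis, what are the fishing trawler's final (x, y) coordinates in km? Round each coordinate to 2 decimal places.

Leg 1 (218°, 24.8 km): east 24.8 sin 218° = -15.27, north 24.8 cos 218° = -19.54
Leg 2 (084°, 34.4 km): east 34.4 sin 84° = 34.21, north 34.4 cos 84° = 3.60
Summing: 18.94 km east, -15.95 km north → (18.94, -15.95).

(18.94, -15.95)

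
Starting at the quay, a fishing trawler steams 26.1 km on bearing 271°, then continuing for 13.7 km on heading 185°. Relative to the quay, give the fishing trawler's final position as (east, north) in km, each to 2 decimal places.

Leg 1 (271°, 26.1 km): east 26.1 sin 271° = -26.10, north 26.1 cos 271° = 0.46
Leg 2 (185°, 13.7 km): east 13.7 sin 185° = -1.19, north 13.7 cos 185° = -13.65
Summing: -27.29 km east, -13.19 km north → (-27.29, -13.19).

(-27.29, -13.19)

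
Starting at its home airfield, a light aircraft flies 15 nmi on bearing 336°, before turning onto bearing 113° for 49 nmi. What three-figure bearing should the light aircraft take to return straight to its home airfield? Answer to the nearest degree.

Leg 1 (336°, 15 nmi): east 15 sin 336° = -6.10, north 15 cos 336° = 13.70
Leg 2 (113°, 49 nmi): east 49 sin 113° = 45.10, north 49 cos 113° = -19.15
Net displacement: 39.00 east, -5.44 north. Direction back to start is (-39.00, 5.44): bearing = atan2(-39.00, 5.44) mod 360° = 277.94° ≈ 278°.

278°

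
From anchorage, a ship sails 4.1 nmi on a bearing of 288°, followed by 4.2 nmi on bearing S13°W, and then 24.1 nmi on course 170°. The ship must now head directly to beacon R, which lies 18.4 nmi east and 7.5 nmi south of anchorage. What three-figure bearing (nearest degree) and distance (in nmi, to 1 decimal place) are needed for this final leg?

045°, 27.0 nmi

Leg 1 (288°, 4.1 nmi): east 4.1 sin 288° = -3.90, north 4.1 cos 288° = 1.27
Leg 2 (S13°W, 4.2 nmi): east 4.2 sin 193° = -0.94, north 4.2 cos 193° = -4.09
Leg 3 (170°, 24.1 nmi): east 24.1 sin 170° = 4.18, north 24.1 cos 170° = -23.73
Current position: (-0.66, -26.56). Target: (18.4, -7.5). Remaining: Δeast = 19.06, Δnorth = 19.06.
Bearing = atan2(19.06, 19.06) mod 360° = 45.00°; distance = √((19.06)² + (19.06)²) = 26.954 nmi.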